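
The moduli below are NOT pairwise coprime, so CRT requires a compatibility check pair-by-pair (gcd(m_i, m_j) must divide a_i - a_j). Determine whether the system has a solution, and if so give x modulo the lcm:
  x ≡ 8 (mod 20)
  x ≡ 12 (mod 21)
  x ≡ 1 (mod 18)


Moduli 20, 21, 18 are not pairwise coprime, so CRT works modulo lcm(m_i) when all pairwise compatibility conditions hold.
Pairwise compatibility: gcd(m_i, m_j) must divide a_i - a_j for every pair.
Merge one congruence at a time:
  Start: x ≡ 8 (mod 20).
  Combine with x ≡ 12 (mod 21): gcd(20, 21) = 1; 12 - 8 = 4, which IS divisible by 1, so compatible.
    Write x = 8 + 20·t and substitute into x ≡ 12 (mod 21): 20·t ≡ 12 − 8 = 4 (mod 21).
    The inverse of 20 mod 21 is 20 (since 20·20 = 400 = 19·21 + 1), so t ≡ 20·4 = 80 ≡ 17 (mod 21).
    Then x = 8 + 20·17 = 348, valid modulo lcm(20, 21) = 420: x ≡ 348 (mod 420).
  Combine with x ≡ 1 (mod 18): gcd(420, 18) = 6, and 1 - 348 = -347 is NOT divisible by 6.
    ⇒ system is inconsistent (no integer solution).

No solution (the system is inconsistent).


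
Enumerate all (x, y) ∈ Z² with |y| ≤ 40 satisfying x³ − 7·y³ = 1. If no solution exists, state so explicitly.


The equation is x³ - 7y³ = 1. For fixed y, x³ = 7·y³ + 1, so a solution requires the RHS to be a perfect cube.
Strategy: iterate y from -40 to 40, compute RHS = 7·y³ + 1, and check whether it is a (positive or negative) perfect cube.
Check small values of y:
  y = 0: RHS = 1 = (1)³ ⇒ x = 1 works.
  y = 1: RHS = 8 = (2)³ ⇒ x = 2 works.
  y = -1: RHS = -6 is not a perfect cube.
  y = 2: RHS = 57 is not a perfect cube.
  y = -2: RHS = -55 is not a perfect cube.
  y = 3: RHS = 190 is not a perfect cube.
  y = -3: RHS = -188 is not a perfect cube.
Continuing the search up to |y| = 40 finds no further solutions beyond those listed.
Collected solutions: (1, 0), (2, 1).

Solutions (with |y| ≤ 40): (1, 0), (2, 1).


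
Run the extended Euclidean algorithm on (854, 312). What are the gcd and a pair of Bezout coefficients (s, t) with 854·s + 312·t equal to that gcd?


Euclidean algorithm on (854, 312) — divide until remainder is 0:
  854 = 2 · 312 + 230
  312 = 1 · 230 + 82
  230 = 2 · 82 + 66
  82 = 1 · 66 + 16
  66 = 4 · 16 + 2
  16 = 8 · 2 + 0
gcd(854, 312) = 2.
Track Bezout coefficients alongside the remainders: start with r₀ = 854 = a·1 + b·0 (s = 1, t = 0) and r₁ = 312 = a·0 + b·1 (s = 0, t = 1); each new remainder r_{k+1} = r_{k-1} − q_k·r_k inherits s_{k+1} = s_{k-1} − q_k·s_k, t_{k+1} = t_{k-1} − q_k·t_k, so r_k = a·s_k + b·t_k at every step:
  q = 2: r = 230, s = 1 − 2·0 = 1, t = 0 − 2·1 = -2  (check: 854·1 + 312·(-2) = 230)
  q = 1: r = 82, s = 0 − 1·1 = -1, t = 1 − 1·(-2) = 3  (check: 854·(-1) + 312·3 = 82)
  q = 2: r = 66, s = 1 − 2·(-1) = 3, t = -2 − 2·3 = -8  (check: 854·3 + 312·(-8) = 66)
  q = 1: r = 16, s = -1 − 1·3 = -4, t = 3 − 1·(-8) = 11  (check: 854·(-4) + 312·11 = 16)
  q = 4: r = 2, s = 3 − 4·(-4) = 19, t = -8 − 4·11 = -52  (check: 854·19 + 312·(-52) = 2)
The row with r = 2 (the gcd) gives the Bezout coefficients s = 19, t = -52.
Result: 854 · (19) + 312 · (-52) = 2.

gcd(854, 312) = 2; s = 19, t = -52 (check: 854·19 + 312·(-52) = 2).


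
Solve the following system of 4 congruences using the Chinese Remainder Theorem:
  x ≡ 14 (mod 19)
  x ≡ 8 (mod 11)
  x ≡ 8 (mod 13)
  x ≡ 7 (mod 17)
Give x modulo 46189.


Product of moduli M = 19 · 11 · 13 · 17 = 46189.
Merge one congruence at a time:
  Start: x ≡ 14 (mod 19).
  Combine with x ≡ 8 (mod 11); new modulus lcm = 209.
    Write x = 14 + 19·t and substitute into x ≡ 8 (mod 11): 19·t ≡ 8 − 14 = -6 (mod 11).
    Reduce coefficients mod 11: 8·t ≡ 5 (mod 11).
    The inverse of 8 mod 11 is 7 (since 8·7 = 56 = 5·11 + 1), so t ≡ 7·5 = 35 ≡ 2 (mod 11).
    Then x = 14 + 19·2 = 52, valid modulo lcm(19, 11) = 209: x ≡ 52 (mod 209).
  Combine with x ≡ 8 (mod 13); new modulus lcm = 2717.
    Write x = 52 + 209·t and substitute into x ≡ 8 (mod 13): 209·t ≡ 8 − 52 = -44 (mod 13).
    Reduce coefficients mod 13: 1·t ≡ 8 (mod 13).
    So t ≡ 8 (mod 13).
    Then x = 52 + 209·8 = 1724, valid modulo lcm(209, 13) = 2717: x ≡ 1724 (mod 2717).
  Combine with x ≡ 7 (mod 17); new modulus lcm = 46189.
    Write x = 1724 + 2717·t and substitute into x ≡ 7 (mod 17): 2717·t ≡ 7 − 1724 = -1717 (mod 17).
    Reduce coefficients mod 17: 14·t ≡ 0 (mod 17).
    The inverse of 14 mod 17 is 11 (since 14·11 = 154 = 9·17 + 1), so t ≡ 11·0 = 0 ≡ 0 (mod 17).
    Then x = 1724 + 2717·0 = 1724, valid modulo lcm(2717, 17) = 46189: x ≡ 1724 (mod 46189).
Verify against each original: 1724 mod 19 = 14, 1724 mod 11 = 8, 1724 mod 13 = 8, 1724 mod 17 = 7.

x ≡ 1724 (mod 46189).


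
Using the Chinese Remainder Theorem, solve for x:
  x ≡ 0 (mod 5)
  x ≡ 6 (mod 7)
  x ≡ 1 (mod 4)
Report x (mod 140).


Moduli 5, 7, 4 are pairwise coprime; by CRT there is a unique solution modulo M = 5 · 7 · 4 = 140.
Solve pairwise, accumulating the modulus:
  Start with x ≡ 0 (mod 5).
  Combine with x ≡ 6 (mod 7): since gcd(5, 7) = 1, we get a unique residue mod 35.
    Write x = 0 + 5·t and substitute into x ≡ 6 (mod 7): 5·t ≡ 6 − 0 = 6 (mod 7).
    The inverse of 5 mod 7 is 3 (since 5·3 = 15 = 2·7 + 1), so t ≡ 3·6 = 18 ≡ 4 (mod 7).
    Then x = 0 + 5·4 = 20, valid modulo lcm(5, 7) = 35: x ≡ 20 (mod 35).
  Combine with x ≡ 1 (mod 4): since gcd(35, 4) = 1, we get a unique residue mod 140.
    Write x = 20 + 35·t and substitute into x ≡ 1 (mod 4): 35·t ≡ 1 − 20 = -19 (mod 4).
    Reduce coefficients mod 4: 3·t ≡ 1 (mod 4).
    The inverse of 3 mod 4 is 3 (since 3·3 = 9 = 2·4 + 1), so t ≡ 3·1 = 3 ≡ 3 (mod 4).
    Then x = 20 + 35·3 = 125, valid modulo lcm(35, 4) = 140: x ≡ 125 (mod 140).
Verify: 125 mod 5 = 0 ✓, 125 mod 7 = 6 ✓, 125 mod 4 = 1 ✓.

x ≡ 125 (mod 140).


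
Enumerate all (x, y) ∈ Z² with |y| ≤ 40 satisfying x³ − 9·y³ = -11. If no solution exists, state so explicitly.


The equation is x³ - 9y³ = -11. For fixed y, x³ = 9·y³ − 11, so a solution requires the RHS to be a perfect cube.
Strategy: iterate y from -40 to 40, compute RHS = 9·y³ − 11, and check whether it is a (positive or negative) perfect cube.
Check small values of y:
  y = 0: RHS = -11 is not a perfect cube.
  y = 1: RHS = -2 is not a perfect cube.
  y = -1: RHS = -20 is not a perfect cube.
  y = 2: RHS = 61 is not a perfect cube.
  y = -2: RHS = -83 is not a perfect cube.
  y = 3: RHS = 232 is not a perfect cube.
  y = -3: RHS = -254 is not a perfect cube.
Continuing the search up to |y| = 40 finds no solutions either.
No (x, y) in the scanned range satisfies the equation.

No integer solutions with |y| ≤ 40.


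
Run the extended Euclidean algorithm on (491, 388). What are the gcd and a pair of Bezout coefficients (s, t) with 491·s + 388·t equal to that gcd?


Euclidean algorithm on (491, 388) — divide until remainder is 0:
  491 = 1 · 388 + 103
  388 = 3 · 103 + 79
  103 = 1 · 79 + 24
  79 = 3 · 24 + 7
  24 = 3 · 7 + 3
  7 = 2 · 3 + 1
  3 = 3 · 1 + 0
gcd(491, 388) = 1.
Track Bezout coefficients alongside the remainders: start with r₀ = 491 = a·1 + b·0 (s = 1, t = 0) and r₁ = 388 = a·0 + b·1 (s = 0, t = 1); each new remainder r_{k+1} = r_{k-1} − q_k·r_k inherits s_{k+1} = s_{k-1} − q_k·s_k, t_{k+1} = t_{k-1} − q_k·t_k, so r_k = a·s_k + b·t_k at every step:
  q = 1: r = 103, s = 1 − 1·0 = 1, t = 0 − 1·1 = -1  (check: 491·1 + 388·(-1) = 103)
  q = 3: r = 79, s = 0 − 3·1 = -3, t = 1 − 3·(-1) = 4  (check: 491·(-3) + 388·4 = 79)
  q = 1: r = 24, s = 1 − 1·(-3) = 4, t = -1 − 1·4 = -5  (check: 491·4 + 388·(-5) = 24)
  q = 3: r = 7, s = -3 − 3·4 = -15, t = 4 − 3·(-5) = 19  (check: 491·(-15) + 388·19 = 7)
  q = 3: r = 3, s = 4 − 3·(-15) = 49, t = -5 − 3·19 = -62  (check: 491·49 + 388·(-62) = 3)
  q = 2: r = 1, s = -15 − 2·49 = -113, t = 19 − 2·(-62) = 143  (check: 491·(-113) + 388·143 = 1)
The row with r = 1 (the gcd) gives the Bezout coefficients s = -113, t = 143.
Result: 491 · (-113) + 388 · (143) = 1.

gcd(491, 388) = 1; s = -113, t = 143 (check: 491·(-113) + 388·143 = 1).


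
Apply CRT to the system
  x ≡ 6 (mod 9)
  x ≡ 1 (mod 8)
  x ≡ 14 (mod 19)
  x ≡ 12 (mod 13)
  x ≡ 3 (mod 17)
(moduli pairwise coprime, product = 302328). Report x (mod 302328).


Product of moduli M = 9 · 8 · 19 · 13 · 17 = 302328.
Merge one congruence at a time:
  Start: x ≡ 6 (mod 9).
  Combine with x ≡ 1 (mod 8); new modulus lcm = 72.
    Write x = 6 + 9·t and substitute into x ≡ 1 (mod 8): 9·t ≡ 1 − 6 = -5 (mod 8).
    Reduce coefficients mod 8: 1·t ≡ 3 (mod 8).
    So t ≡ 3 (mod 8).
    Then x = 6 + 9·3 = 33, valid modulo lcm(9, 8) = 72: x ≡ 33 (mod 72).
  Combine with x ≡ 14 (mod 19); new modulus lcm = 1368.
    Write x = 33 + 72·t and substitute into x ≡ 14 (mod 19): 72·t ≡ 14 − 33 = -19 (mod 19).
    Reduce coefficients mod 19: 15·t ≡ 0 (mod 19).
    The inverse of 15 mod 19 is 14 (since 15·14 = 210 = 11·19 + 1), so t ≡ 14·0 = 0 ≡ 0 (mod 19).
    Then x = 33 + 72·0 = 33, valid modulo lcm(72, 19) = 1368: x ≡ 33 (mod 1368).
  Combine with x ≡ 12 (mod 13); new modulus lcm = 17784.
    Write x = 33 + 1368·t and substitute into x ≡ 12 (mod 13): 1368·t ≡ 12 − 33 = -21 (mod 13).
    Reduce coefficients mod 13: 3·t ≡ 5 (mod 13).
    The inverse of 3 mod 13 is 9 (since 3·9 = 27 = 2·13 + 1), so t ≡ 9·5 = 45 ≡ 6 (mod 13).
    Then x = 33 + 1368·6 = 8241, valid modulo lcm(1368, 13) = 17784: x ≡ 8241 (mod 17784).
  Combine with x ≡ 3 (mod 17); new modulus lcm = 302328.
    Write x = 8241 + 17784·t and substitute into x ≡ 3 (mod 17): 17784·t ≡ 3 − 8241 = -8238 (mod 17).
    Reduce coefficients mod 17: 2·t ≡ 7 (mod 17).
    The inverse of 2 mod 17 is 9 (since 2·9 = 18 = 1·17 + 1), so t ≡ 9·7 = 63 ≡ 12 (mod 17).
    Then x = 8241 + 17784·12 = 221649, valid modulo lcm(17784, 17) = 302328: x ≡ 221649 (mod 302328).
Verify against each original: 221649 mod 9 = 6, 221649 mod 8 = 1, 221649 mod 19 = 14, 221649 mod 13 = 12, 221649 mod 17 = 3.

x ≡ 221649 (mod 302328).


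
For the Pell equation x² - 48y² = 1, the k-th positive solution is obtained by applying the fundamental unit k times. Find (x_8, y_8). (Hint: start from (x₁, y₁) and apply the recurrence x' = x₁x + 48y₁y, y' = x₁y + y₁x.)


Step 1: Find the fundamental solution (x₁, y₁) of x² - 48y² = 1.
  Expand √48 as a continued fraction. a₀ = ⌊√48⌋ = 6; iterate m_{k+1} = d_k·a_k − m_k, d_{k+1} = (48 − m_{k+1}²)/d_k, a_{k+1} = ⌊(a₀ + m_{k+1})/d_{k+1}⌋ (starting m₀ = 0, d₀ = 1), with convergents p_k = a_k·p_{k-1} + p_{k-2}, q_k = a_k·q_{k-1} + q_{k-2} (p₋₁ = 1, q₋₁ = 0):
  k = 0: a₀ = 6; p₀/q₀ = 6/1; p₀² − 48·q₀² = 36 − 48 = -12.
  k = 1: m = 6, d = 12, a = ⌊(6 + 6)/12⌋ = 1; p/q = (1·6 + 1)/(1·1 + 0) = 7/1; p² − 48·q² = 49 − 48 = 1.
  The first convergent with p² − 48·q² = 1 gives the fundamental solution (x₁, y₁) = (7, 1).
Step 2: Apply the recurrence (x_{n+1}, y_{n+1}) = (x₁x_n + 48y₁y_n, x₁y_n + y₁x_n) repeatedly.
  From (x_1, y_1) = (7, 1): x_2 = 7·7 + 48·1·1 = 97; y_2 = 7·1 + 1·7 = 14.
  From (x_2, y_2) = (97, 14): x_3 = 7·97 + 48·1·14 = 1351; y_3 = 7·14 + 1·97 = 195.
  From (x_3, y_3) = (1351, 195): x_4 = 7·1351 + 48·1·195 = 18817; y_4 = 7·195 + 1·1351 = 2716.
  From (x_4, y_4) = (18817, 2716): x_5 = 7·18817 + 48·1·2716 = 262087; y_5 = 7·2716 + 1·18817 = 37829.
  From (x_5, y_5) = (262087, 37829): x_6 = 7·262087 + 48·1·37829 = 3650401; y_6 = 7·37829 + 1·262087 = 526890.
  From (x_6, y_6) = (3650401, 526890): x_7 = 7·3650401 + 48·1·526890 = 50843527; y_7 = 7·526890 + 1·3650401 = 7338631.
  From (x_7, y_7) = (50843527, 7338631): x_8 = 7·50843527 + 48·1·7338631 = 708158977; y_8 = 7·7338631 + 1·50843527 = 102213944.
Step 3: Verify x_8² - 48·y_8² = 501489136705686529 - 501489136705686528 = 1 (should be 1). ✓

(x_1, y_1) = (7, 1); (x_8, y_8) = (708158977, 102213944).


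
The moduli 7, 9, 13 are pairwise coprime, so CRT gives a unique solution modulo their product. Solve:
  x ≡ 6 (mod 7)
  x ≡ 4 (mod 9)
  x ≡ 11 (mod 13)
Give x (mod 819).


Moduli 7, 9, 13 are pairwise coprime; by CRT there is a unique solution modulo M = 7 · 9 · 13 = 819.
Solve pairwise, accumulating the modulus:
  Start with x ≡ 6 (mod 7).
  Combine with x ≡ 4 (mod 9): since gcd(7, 9) = 1, we get a unique residue mod 63.
    Write x = 6 + 7·t and substitute into x ≡ 4 (mod 9): 7·t ≡ 4 − 6 = -2 (mod 9).
    Reduce coefficients mod 9: 7·t ≡ 7 (mod 9).
    The inverse of 7 mod 9 is 4 (since 7·4 = 28 = 3·9 + 1), so t ≡ 4·7 = 28 ≡ 1 (mod 9).
    Then x = 6 + 7·1 = 13, valid modulo lcm(7, 9) = 63: x ≡ 13 (mod 63).
  Combine with x ≡ 11 (mod 13): since gcd(63, 13) = 1, we get a unique residue mod 819.
    Write x = 13 + 63·t and substitute into x ≡ 11 (mod 13): 63·t ≡ 11 − 13 = -2 (mod 13).
    Reduce coefficients mod 13: 11·t ≡ 11 (mod 13).
    The inverse of 11 mod 13 is 6 (since 11·6 = 66 = 5·13 + 1), so t ≡ 6·11 = 66 ≡ 1 (mod 13).
    Then x = 13 + 63·1 = 76, valid modulo lcm(63, 13) = 819: x ≡ 76 (mod 819).
Verify: 76 mod 7 = 6 ✓, 76 mod 9 = 4 ✓, 76 mod 13 = 11 ✓.

x ≡ 76 (mod 819).


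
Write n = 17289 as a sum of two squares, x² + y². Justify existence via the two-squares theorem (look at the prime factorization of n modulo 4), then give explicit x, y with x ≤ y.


Step 1: Factor n = 17289 = 3^2 · 17 · 113.
Step 2: Check the mod-4 condition on each prime factor: 3 ≡ 3 (mod 4), exponent 2 (must be even); 17 ≡ 1 (mod 4), exponent 1; 113 ≡ 1 (mod 4), exponent 1.
All primes ≡ 3 (mod 4) appear to even exponent (or don't appear), so by the two-squares theorem n IS expressible as a sum of two squares.
Step 3: Build a representation. Group n = k² · m with k = 3 and m = 17 · 113 = 1921 (a product of primes ≡ 1 (mod 4)); a representation of m scales to one of n via (k·x)² + (k·y)² = k²(x² + y²). Each prime p ≡ 1 (mod 4) is itself a sum of two squares; find a² by testing p − a² for a perfect square:
  17: 17 − 1² = 16 = 4² ⇒ 17 = 1² + 4².
  113: 113 − 1² = 112, 113 − 2² = 109, 113 − 3² = 104, 113 − 4² = 97, 113 − 5² = 88, 113 − 6² = 77, 113 − 7² = 64 = 8² ⇒ 113 = 7² + 8².
  Combine using the Brahmagupta–Fibonacci identity (a² + b²)(c² + d²) = (ac − bd)² + (ad + bc)² = (ac + bd)² + (ad − bc)²:
  17 · 113 = 1921: from (1² + 4²)(7² + 8²), take (1·7 − 4·8, 1·8 + 4·7) = (7 − 32, 8 + 28) = (-25, 36); dropping signs (only squares matter) gives (25, 36); check 25² + 36² = 625 + 1296 = 1921 ✓.
  Scale by k = 3: (3·25, 3·36) = (75, 108).
Step 4: Order so x ≤ y and verify: 75² + 108² = 5625 + 11664 = 17289 = n. ✓

n = 17289 = 75² + 108² (one valid representation with x ≤ y).


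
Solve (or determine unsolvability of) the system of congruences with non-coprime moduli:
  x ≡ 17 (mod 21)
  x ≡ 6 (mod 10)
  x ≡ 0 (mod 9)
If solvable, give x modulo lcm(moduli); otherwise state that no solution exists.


Moduli 21, 10, 9 are not pairwise coprime, so CRT works modulo lcm(m_i) when all pairwise compatibility conditions hold.
Pairwise compatibility: gcd(m_i, m_j) must divide a_i - a_j for every pair.
Merge one congruence at a time:
  Start: x ≡ 17 (mod 21).
  Combine with x ≡ 6 (mod 10): gcd(21, 10) = 1; 6 - 17 = -11, which IS divisible by 1, so compatible.
    Write x = 17 + 21·t and substitute into x ≡ 6 (mod 10): 21·t ≡ 6 − 17 = -11 (mod 10).
    Reduce coefficients mod 10: 1·t ≡ 9 (mod 10).
    So t ≡ 9 (mod 10).
    Then x = 17 + 21·9 = 206, valid modulo lcm(21, 10) = 210: x ≡ 206 (mod 210).
  Combine with x ≡ 0 (mod 9): gcd(210, 9) = 3, and 0 - 206 = -206 is NOT divisible by 3.
    ⇒ system is inconsistent (no integer solution).

No solution (the system is inconsistent).


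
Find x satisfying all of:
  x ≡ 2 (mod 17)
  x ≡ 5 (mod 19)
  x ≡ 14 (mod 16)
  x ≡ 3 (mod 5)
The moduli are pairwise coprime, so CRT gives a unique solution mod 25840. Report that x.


Product of moduli M = 17 · 19 · 16 · 5 = 25840.
Merge one congruence at a time:
  Start: x ≡ 2 (mod 17).
  Combine with x ≡ 5 (mod 19); new modulus lcm = 323.
    Write x = 2 + 17·t and substitute into x ≡ 5 (mod 19): 17·t ≡ 5 − 2 = 3 (mod 19).
    The inverse of 17 mod 19 is 9 (since 17·9 = 153 = 8·19 + 1), so t ≡ 9·3 = 27 ≡ 8 (mod 19).
    Then x = 2 + 17·8 = 138, valid modulo lcm(17, 19) = 323: x ≡ 138 (mod 323).
  Combine with x ≡ 14 (mod 16); new modulus lcm = 5168.
    Write x = 138 + 323·t and substitute into x ≡ 14 (mod 16): 323·t ≡ 14 − 138 = -124 (mod 16).
    Reduce coefficients mod 16: 3·t ≡ 4 (mod 16).
    The inverse of 3 mod 16 is 11 (since 3·11 = 33 = 2·16 + 1), so t ≡ 11·4 = 44 ≡ 12 (mod 16).
    Then x = 138 + 323·12 = 4014, valid modulo lcm(323, 16) = 5168: x ≡ 4014 (mod 5168).
  Combine with x ≡ 3 (mod 5); new modulus lcm = 25840.
    Write x = 4014 + 5168·t and substitute into x ≡ 3 (mod 5): 5168·t ≡ 3 − 4014 = -4011 (mod 5).
    Reduce coefficients mod 5: 3·t ≡ 4 (mod 5).
    The inverse of 3 mod 5 is 2 (since 3·2 = 6 = 1·5 + 1), so t ≡ 2·4 = 8 ≡ 3 (mod 5).
    Then x = 4014 + 5168·3 = 19518, valid modulo lcm(5168, 5) = 25840: x ≡ 19518 (mod 25840).
Verify against each original: 19518 mod 17 = 2, 19518 mod 19 = 5, 19518 mod 16 = 14, 19518 mod 5 = 3.

x ≡ 19518 (mod 25840).


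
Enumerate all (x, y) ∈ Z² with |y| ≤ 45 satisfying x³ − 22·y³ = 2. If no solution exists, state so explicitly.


The equation is x³ - 22y³ = 2. For fixed y, x³ = 22·y³ + 2, so a solution requires the RHS to be a perfect cube.
Strategy: iterate y from -45 to 45, compute RHS = 22·y³ + 2, and check whether it is a (positive or negative) perfect cube.
Check small values of y:
  y = 0: RHS = 2 is not a perfect cube.
  y = 1: RHS = 24 is not a perfect cube.
  y = -1: RHS = -20 is not a perfect cube.
  y = 2: RHS = 178 is not a perfect cube.
  y = -2: RHS = -174 is not a perfect cube.
  y = 3: RHS = 596 is not a perfect cube.
  y = -3: RHS = -592 is not a perfect cube.
Continuing the search up to |y| = 45 finds no solutions either.
No (x, y) in the scanned range satisfies the equation.

No integer solutions with |y| ≤ 45.


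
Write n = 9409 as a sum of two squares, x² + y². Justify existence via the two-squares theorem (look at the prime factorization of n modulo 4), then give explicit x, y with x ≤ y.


Step 1: Factor n = 9409 = 97^2.
Step 2: Check the mod-4 condition on each prime factor: 97 ≡ 1 (mod 4), exponent 2.
All primes ≡ 3 (mod 4) appear to even exponent (or don't appear), so by the two-squares theorem n IS expressible as a sum of two squares.
Step 3: Build a representation. Here n = 97 · 97 is a product of primes ≡ 1 (mod 4). Each prime p ≡ 1 (mod 4) is itself a sum of two squares; find a² by testing p − a² for a perfect square:
  97: 97 − 1² = 96, 97 − 2² = 93, 97 − 3² = 88, 97 − 4² = 81 = 9² ⇒ 97 = 4² + 9².
  Combine using the Brahmagupta–Fibonacci identity (a² + b²)(c² + d²) = (ac − bd)² + (ad + bc)² = (ac + bd)² + (ad − bc)²:
  97 · 97 = 9409: from (4² + 9²)(4² + 9²), take (4·4 − 9·9, 4·9 + 9·4) = (16 − 81, 36 + 36) = (-65, 72); dropping signs (only squares matter) gives (65, 72); check 65² + 72² = 4225 + 5184 = 9409 ✓.
Step 4: Order so x ≤ y and verify: 65² + 72² = 4225 + 5184 = 9409 = n. ✓

n = 9409 = 65² + 72² (one valid representation with x ≤ y).


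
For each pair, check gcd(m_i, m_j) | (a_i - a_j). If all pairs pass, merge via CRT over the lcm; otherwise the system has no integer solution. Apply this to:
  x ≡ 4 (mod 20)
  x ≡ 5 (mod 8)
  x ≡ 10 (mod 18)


Moduli 20, 8, 18 are not pairwise coprime, so CRT works modulo lcm(m_i) when all pairwise compatibility conditions hold.
Pairwise compatibility: gcd(m_i, m_j) must divide a_i - a_j for every pair.
Merge one congruence at a time:
  Start: x ≡ 4 (mod 20).
  Combine with x ≡ 5 (mod 8): gcd(20, 8) = 4, and 5 - 4 = 1 is NOT divisible by 4.
    ⇒ system is inconsistent (no integer solution).

No solution (the system is inconsistent).


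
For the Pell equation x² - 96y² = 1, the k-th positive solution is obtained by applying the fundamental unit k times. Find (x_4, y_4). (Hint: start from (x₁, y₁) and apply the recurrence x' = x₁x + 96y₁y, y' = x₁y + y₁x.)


Step 1: Find the fundamental solution (x₁, y₁) of x² - 96y² = 1.
  Expand √96 as a continued fraction. a₀ = ⌊√96⌋ = 9; iterate m_{k+1} = d_k·a_k − m_k, d_{k+1} = (96 − m_{k+1}²)/d_k, a_{k+1} = ⌊(a₀ + m_{k+1})/d_{k+1}⌋ (starting m₀ = 0, d₀ = 1), with convergents p_k = a_k·p_{k-1} + p_{k-2}, q_k = a_k·q_{k-1} + q_{k-2} (p₋₁ = 1, q₋₁ = 0):
  k = 0: a₀ = 9; p₀/q₀ = 9/1; p₀² − 96·q₀² = 81 − 96 = -15.
  k = 1: m = 9, d = 15, a = ⌊(9 + 9)/15⌋ = 1; p/q = (1·9 + 1)/(1·1 + 0) = 10/1; p² − 96·q² = 100 − 96 = 4.
  k = 2: m = 6, d = 4, a = ⌊(9 + 6)/4⌋ = 3; p/q = (3·10 + 9)/(3·1 + 1) = 39/4; p² − 96·q² = 1521 − 1536 = -15.
  k = 3: m = 6, d = 15, a = ⌊(9 + 6)/15⌋ = 1; p/q = (1·39 + 10)/(1·4 + 1) = 49/5; p² − 96·q² = 2401 − 2400 = 1.
  The first convergent with p² − 96·q² = 1 gives the fundamental solution (x₁, y₁) = (49, 5).
Step 2: Apply the recurrence (x_{n+1}, y_{n+1}) = (x₁x_n + 96y₁y_n, x₁y_n + y₁x_n) repeatedly.
  From (x_1, y_1) = (49, 5): x_2 = 49·49 + 96·5·5 = 4801; y_2 = 49·5 + 5·49 = 490.
  From (x_2, y_2) = (4801, 490): x_3 = 49·4801 + 96·5·490 = 470449; y_3 = 49·490 + 5·4801 = 48015.
  From (x_3, y_3) = (470449, 48015): x_4 = 49·470449 + 96·5·48015 = 46099201; y_4 = 49·48015 + 5·470449 = 4704980.
Step 3: Verify x_4² - 96·y_4² = 2125136332838401 - 2125136332838400 = 1 (should be 1). ✓

(x_1, y_1) = (49, 5); (x_4, y_4) = (46099201, 4704980).


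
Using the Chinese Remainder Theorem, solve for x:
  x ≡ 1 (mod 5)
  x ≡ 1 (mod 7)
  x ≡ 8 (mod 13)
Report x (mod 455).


Moduli 5, 7, 13 are pairwise coprime; by CRT there is a unique solution modulo M = 5 · 7 · 13 = 455.
Solve pairwise, accumulating the modulus:
  Start with x ≡ 1 (mod 5).
  Combine with x ≡ 1 (mod 7): since gcd(5, 7) = 1, we get a unique residue mod 35.
    Write x = 1 + 5·t and substitute into x ≡ 1 (mod 7): 5·t ≡ 1 − 1 = 0 (mod 7).
    The inverse of 5 mod 7 is 3 (since 5·3 = 15 = 2·7 + 1), so t ≡ 3·0 = 0 ≡ 0 (mod 7).
    Then x = 1 + 5·0 = 1, valid modulo lcm(5, 7) = 35: x ≡ 1 (mod 35).
  Combine with x ≡ 8 (mod 13): since gcd(35, 13) = 1, we get a unique residue mod 455.
    Write x = 1 + 35·t and substitute into x ≡ 8 (mod 13): 35·t ≡ 8 − 1 = 7 (mod 13).
    Reduce coefficients mod 13: 9·t ≡ 7 (mod 13).
    The inverse of 9 mod 13 is 3 (since 9·3 = 27 = 2·13 + 1), so t ≡ 3·7 = 21 ≡ 8 (mod 13).
    Then x = 1 + 35·8 = 281, valid modulo lcm(35, 13) = 455: x ≡ 281 (mod 455).
Verify: 281 mod 5 = 1 ✓, 281 mod 7 = 1 ✓, 281 mod 13 = 8 ✓.

x ≡ 281 (mod 455).


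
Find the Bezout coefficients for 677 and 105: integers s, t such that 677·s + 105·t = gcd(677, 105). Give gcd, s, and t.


Euclidean algorithm on (677, 105) — divide until remainder is 0:
  677 = 6 · 105 + 47
  105 = 2 · 47 + 11
  47 = 4 · 11 + 3
  11 = 3 · 3 + 2
  3 = 1 · 2 + 1
  2 = 2 · 1 + 0
gcd(677, 105) = 1.
Track Bezout coefficients alongside the remainders: start with r₀ = 677 = a·1 + b·0 (s = 1, t = 0) and r₁ = 105 = a·0 + b·1 (s = 0, t = 1); each new remainder r_{k+1} = r_{k-1} − q_k·r_k inherits s_{k+1} = s_{k-1} − q_k·s_k, t_{k+1} = t_{k-1} − q_k·t_k, so r_k = a·s_k + b·t_k at every step:
  q = 6: r = 47, s = 1 − 6·0 = 1, t = 0 − 6·1 = -6  (check: 677·1 + 105·(-6) = 47)
  q = 2: r = 11, s = 0 − 2·1 = -2, t = 1 − 2·(-6) = 13  (check: 677·(-2) + 105·13 = 11)
  q = 4: r = 3, s = 1 − 4·(-2) = 9, t = -6 − 4·13 = -58  (check: 677·9 + 105·(-58) = 3)
  q = 3: r = 2, s = -2 − 3·9 = -29, t = 13 − 3·(-58) = 187  (check: 677·(-29) + 105·187 = 2)
  q = 1: r = 1, s = 9 − 1·(-29) = 38, t = -58 − 1·187 = -245  (check: 677·38 + 105·(-245) = 1)
The row with r = 1 (the gcd) gives the Bezout coefficients s = 38, t = -245.
Result: 677 · (38) + 105 · (-245) = 1.

gcd(677, 105) = 1; s = 38, t = -245 (check: 677·38 + 105·(-245) = 1).


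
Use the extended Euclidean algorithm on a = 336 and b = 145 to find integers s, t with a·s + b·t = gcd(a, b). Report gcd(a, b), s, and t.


Euclidean algorithm on (336, 145) — divide until remainder is 0:
  336 = 2 · 145 + 46
  145 = 3 · 46 + 7
  46 = 6 · 7 + 4
  7 = 1 · 4 + 3
  4 = 1 · 3 + 1
  3 = 3 · 1 + 0
gcd(336, 145) = 1.
Track Bezout coefficients alongside the remainders: start with r₀ = 336 = a·1 + b·0 (s = 1, t = 0) and r₁ = 145 = a·0 + b·1 (s = 0, t = 1); each new remainder r_{k+1} = r_{k-1} − q_k·r_k inherits s_{k+1} = s_{k-1} − q_k·s_k, t_{k+1} = t_{k-1} − q_k·t_k, so r_k = a·s_k + b·t_k at every step:
  q = 2: r = 46, s = 1 − 2·0 = 1, t = 0 − 2·1 = -2  (check: 336·1 + 145·(-2) = 46)
  q = 3: r = 7, s = 0 − 3·1 = -3, t = 1 − 3·(-2) = 7  (check: 336·(-3) + 145·7 = 7)
  q = 6: r = 4, s = 1 − 6·(-3) = 19, t = -2 − 6·7 = -44  (check: 336·19 + 145·(-44) = 4)
  q = 1: r = 3, s = -3 − 1·19 = -22, t = 7 − 1·(-44) = 51  (check: 336·(-22) + 145·51 = 3)
  q = 1: r = 1, s = 19 − 1·(-22) = 41, t = -44 − 1·51 = -95  (check: 336·41 + 145·(-95) = 1)
The row with r = 1 (the gcd) gives the Bezout coefficients s = 41, t = -95.
Result: 336 · (41) + 145 · (-95) = 1.

gcd(336, 145) = 1; s = 41, t = -95 (check: 336·41 + 145·(-95) = 1).


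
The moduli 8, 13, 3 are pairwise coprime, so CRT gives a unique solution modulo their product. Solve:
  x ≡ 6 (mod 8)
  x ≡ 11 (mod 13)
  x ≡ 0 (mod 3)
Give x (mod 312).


Moduli 8, 13, 3 are pairwise coprime; by CRT there is a unique solution modulo M = 8 · 13 · 3 = 312.
Solve pairwise, accumulating the modulus:
  Start with x ≡ 6 (mod 8).
  Combine with x ≡ 11 (mod 13): since gcd(8, 13) = 1, we get a unique residue mod 104.
    Write x = 6 + 8·t and substitute into x ≡ 11 (mod 13): 8·t ≡ 11 − 6 = 5 (mod 13).
    The inverse of 8 mod 13 is 5 (since 8·5 = 40 = 3·13 + 1), so t ≡ 5·5 = 25 ≡ 12 (mod 13).
    Then x = 6 + 8·12 = 102, valid modulo lcm(8, 13) = 104: x ≡ 102 (mod 104).
  Combine with x ≡ 0 (mod 3): since gcd(104, 3) = 1, we get a unique residue mod 312.
    Write x = 102 + 104·t and substitute into x ≡ 0 (mod 3): 104·t ≡ 0 − 102 = -102 (mod 3).
    Reduce coefficients mod 3: 2·t ≡ 0 (mod 3).
    The inverse of 2 mod 3 is 2 (since 2·2 = 4 = 1·3 + 1), so t ≡ 2·0 = 0 ≡ 0 (mod 3).
    Then x = 102 + 104·0 = 102, valid modulo lcm(104, 3) = 312: x ≡ 102 (mod 312).
Verify: 102 mod 8 = 6 ✓, 102 mod 13 = 11 ✓, 102 mod 3 = 0 ✓.

x ≡ 102 (mod 312).


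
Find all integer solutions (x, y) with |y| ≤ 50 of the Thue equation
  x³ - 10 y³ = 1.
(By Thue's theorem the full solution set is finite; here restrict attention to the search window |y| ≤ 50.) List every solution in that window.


The equation is x³ - 10y³ = 1. For fixed y, x³ = 10·y³ + 1, so a solution requires the RHS to be a perfect cube.
Strategy: iterate y from -50 to 50, compute RHS = 10·y³ + 1, and check whether it is a (positive or negative) perfect cube.
Check small values of y:
  y = 0: RHS = 1 = (1)³ ⇒ x = 1 works.
  y = 1: RHS = 11 is not a perfect cube.
  y = -1: RHS = -9 is not a perfect cube.
  y = 2: RHS = 81 is not a perfect cube.
  y = -2: RHS = -79 is not a perfect cube.
  y = 3: RHS = 271 is not a perfect cube.
  y = -3: RHS = -269 is not a perfect cube.
Continuing the search up to |y| = 50 finds no further solutions beyond those listed.
Collected solutions: (1, 0).

Solutions (with |y| ≤ 50): (1, 0).


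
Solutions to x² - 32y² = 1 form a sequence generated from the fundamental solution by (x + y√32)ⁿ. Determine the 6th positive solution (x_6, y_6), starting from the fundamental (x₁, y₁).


Step 1: Find the fundamental solution (x₁, y₁) of x² - 32y² = 1.
  Expand √32 as a continued fraction. a₀ = ⌊√32⌋ = 5; iterate m_{k+1} = d_k·a_k − m_k, d_{k+1} = (32 − m_{k+1}²)/d_k, a_{k+1} = ⌊(a₀ + m_{k+1})/d_{k+1}⌋ (starting m₀ = 0, d₀ = 1), with convergents p_k = a_k·p_{k-1} + p_{k-2}, q_k = a_k·q_{k-1} + q_{k-2} (p₋₁ = 1, q₋₁ = 0):
  k = 0: a₀ = 5; p₀/q₀ = 5/1; p₀² − 32·q₀² = 25 − 32 = -7.
  k = 1: m = 5, d = 7, a = ⌊(5 + 5)/7⌋ = 1; p/q = (1·5 + 1)/(1·1 + 0) = 6/1; p² − 32·q² = 36 − 32 = 4.
  k = 2: m = 2, d = 4, a = ⌊(5 + 2)/4⌋ = 1; p/q = (1·6 + 5)/(1·1 + 1) = 11/2; p² − 32·q² = 121 − 128 = -7.
  k = 3: m = 2, d = 7, a = ⌊(5 + 2)/7⌋ = 1; p/q = (1·11 + 6)/(1·2 + 1) = 17/3; p² − 32·q² = 289 − 288 = 1.
  The first convergent with p² − 32·q² = 1 gives the fundamental solution (x₁, y₁) = (17, 3).
Step 2: Apply the recurrence (x_{n+1}, y_{n+1}) = (x₁x_n + 32y₁y_n, x₁y_n + y₁x_n) repeatedly.
  From (x_1, y_1) = (17, 3): x_2 = 17·17 + 32·3·3 = 577; y_2 = 17·3 + 3·17 = 102.
  From (x_2, y_2) = (577, 102): x_3 = 17·577 + 32·3·102 = 19601; y_3 = 17·102 + 3·577 = 3465.
  From (x_3, y_3) = (19601, 3465): x_4 = 17·19601 + 32·3·3465 = 665857; y_4 = 17·3465 + 3·19601 = 117708.
  From (x_4, y_4) = (665857, 117708): x_5 = 17·665857 + 32·3·117708 = 22619537; y_5 = 17·117708 + 3·665857 = 3998607.
  From (x_5, y_5) = (22619537, 3998607): x_6 = 17·22619537 + 32·3·3998607 = 768398401; y_6 = 17·3998607 + 3·22619537 = 135834930.
Step 3: Verify x_6² - 32·y_6² = 590436102659356801 - 590436102659356800 = 1 (should be 1). ✓

(x_1, y_1) = (17, 3); (x_6, y_6) = (768398401, 135834930).


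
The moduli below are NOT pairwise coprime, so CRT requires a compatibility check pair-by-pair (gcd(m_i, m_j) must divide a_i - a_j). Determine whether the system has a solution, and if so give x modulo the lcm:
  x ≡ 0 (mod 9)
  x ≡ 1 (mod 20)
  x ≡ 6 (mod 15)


Moduli 9, 20, 15 are not pairwise coprime, so CRT works modulo lcm(m_i) when all pairwise compatibility conditions hold.
Pairwise compatibility: gcd(m_i, m_j) must divide a_i - a_j for every pair.
Merge one congruence at a time:
  Start: x ≡ 0 (mod 9).
  Combine with x ≡ 1 (mod 20): gcd(9, 20) = 1; 1 - 0 = 1, which IS divisible by 1, so compatible.
    Write x = 0 + 9·t and substitute into x ≡ 1 (mod 20): 9·t ≡ 1 − 0 = 1 (mod 20).
    The inverse of 9 mod 20 is 9 (since 9·9 = 81 = 4·20 + 1), so t ≡ 9·1 = 9 ≡ 9 (mod 20).
    Then x = 0 + 9·9 = 81, valid modulo lcm(9, 20) = 180: x ≡ 81 (mod 180).
  Combine with x ≡ 6 (mod 15): gcd(180, 15) = 15; 6 - 81 = -75, which IS divisible by 15, so compatible.
    Write x = 81 + 180·t and substitute into x ≡ 6 (mod 15): 180·t ≡ 6 − 81 = -75 (mod 15).
    Divide the congruence (and modulus) by g = 15: 12·t ≡ -5 (mod 1).
    Modulo 1 every t works; take t = 0.
    Then x = 81 + 180·0 = 81, valid modulo lcm(180, 15) = 180: x ≡ 81 (mod 180).
Verify: 81 mod 9 = 0, 81 mod 20 = 1, 81 mod 15 = 6.

x ≡ 81 (mod 180).


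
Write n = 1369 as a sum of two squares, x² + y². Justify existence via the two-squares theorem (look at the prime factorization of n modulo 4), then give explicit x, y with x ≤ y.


Step 1: Factor n = 1369 = 37^2.
Step 2: Check the mod-4 condition on each prime factor: 37 ≡ 1 (mod 4), exponent 2.
All primes ≡ 3 (mod 4) appear to even exponent (or don't appear), so by the two-squares theorem n IS expressible as a sum of two squares.
Step 3: Build a representation. Here n = 37 · 37 is a product of primes ≡ 1 (mod 4). Each prime p ≡ 1 (mod 4) is itself a sum of two squares; find a² by testing p − a² for a perfect square:
  37: 37 − 1² = 36 = 6² ⇒ 37 = 1² + 6².
  Combine using the Brahmagupta–Fibonacci identity (a² + b²)(c² + d²) = (ac − bd)² + (ad + bc)² = (ac + bd)² + (ad − bc)²:
  37 · 37 = 1369: from (1² + 6²)(1² + 6²), take (1·1 − 6·6, 1·6 + 6·1) = (1 − 36, 6 + 6) = (-35, 12); dropping signs (only squares matter) gives (35, 12); check 35² + 12² = 1225 + 144 = 1369 ✓.
Step 4: Order so x ≤ y and verify: 12² + 35² = 144 + 1225 = 1369 = n. ✓

n = 1369 = 12² + 35² (one valid representation with x ≤ y).


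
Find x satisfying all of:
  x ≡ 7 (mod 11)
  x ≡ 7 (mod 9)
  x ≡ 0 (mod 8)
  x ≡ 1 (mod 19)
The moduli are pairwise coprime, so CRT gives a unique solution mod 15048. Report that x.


Product of moduli M = 11 · 9 · 8 · 19 = 15048.
Merge one congruence at a time:
  Start: x ≡ 7 (mod 11).
  Combine with x ≡ 7 (mod 9); new modulus lcm = 99.
    Write x = 7 + 11·t and substitute into x ≡ 7 (mod 9): 11·t ≡ 7 − 7 = 0 (mod 9).
    Reduce coefficients mod 9: 2·t ≡ 0 (mod 9).
    The inverse of 2 mod 9 is 5 (since 2·5 = 10 = 1·9 + 1), so t ≡ 5·0 = 0 ≡ 0 (mod 9).
    Then x = 7 + 11·0 = 7, valid modulo lcm(11, 9) = 99: x ≡ 7 (mod 99).
  Combine with x ≡ 0 (mod 8); new modulus lcm = 792.
    Write x = 7 + 99·t and substitute into x ≡ 0 (mod 8): 99·t ≡ 0 − 7 = -7 (mod 8).
    Reduce coefficients mod 8: 3·t ≡ 1 (mod 8).
    The inverse of 3 mod 8 is 3 (since 3·3 = 9 = 1·8 + 1), so t ≡ 3·1 = 3 ≡ 3 (mod 8).
    Then x = 7 + 99·3 = 304, valid modulo lcm(99, 8) = 792: x ≡ 304 (mod 792).
  Combine with x ≡ 1 (mod 19); new modulus lcm = 15048.
    Write x = 304 + 792·t and substitute into x ≡ 1 (mod 19): 792·t ≡ 1 − 304 = -303 (mod 19).
    Reduce coefficients mod 19: 13·t ≡ 1 (mod 19).
    The inverse of 13 mod 19 is 3 (since 13·3 = 39 = 2·19 + 1), so t ≡ 3·1 = 3 ≡ 3 (mod 19).
    Then x = 304 + 792·3 = 2680, valid modulo lcm(792, 19) = 15048: x ≡ 2680 (mod 15048).
Verify against each original: 2680 mod 11 = 7, 2680 mod 9 = 7, 2680 mod 8 = 0, 2680 mod 19 = 1.

x ≡ 2680 (mod 15048).


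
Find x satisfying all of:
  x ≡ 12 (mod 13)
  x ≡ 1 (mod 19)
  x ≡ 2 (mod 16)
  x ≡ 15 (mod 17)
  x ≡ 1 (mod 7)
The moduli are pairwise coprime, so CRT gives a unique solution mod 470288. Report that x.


Product of moduli M = 13 · 19 · 16 · 17 · 7 = 470288.
Merge one congruence at a time:
  Start: x ≡ 12 (mod 13).
  Combine with x ≡ 1 (mod 19); new modulus lcm = 247.
    Write x = 12 + 13·t and substitute into x ≡ 1 (mod 19): 13·t ≡ 1 − 12 = -11 (mod 19).
    Reduce coefficients mod 19: 13·t ≡ 8 (mod 19).
    The inverse of 13 mod 19 is 3 (since 13·3 = 39 = 2·19 + 1), so t ≡ 3·8 = 24 ≡ 5 (mod 19).
    Then x = 12 + 13·5 = 77, valid modulo lcm(13, 19) = 247: x ≡ 77 (mod 247).
  Combine with x ≡ 2 (mod 16); new modulus lcm = 3952.
    Write x = 77 + 247·t and substitute into x ≡ 2 (mod 16): 247·t ≡ 2 − 77 = -75 (mod 16).
    Reduce coefficients mod 16: 7·t ≡ 5 (mod 16).
    The inverse of 7 mod 16 is 7 (since 7·7 = 49 = 3·16 + 1), so t ≡ 7·5 = 35 ≡ 3 (mod 16).
    Then x = 77 + 247·3 = 818, valid modulo lcm(247, 16) = 3952: x ≡ 818 (mod 3952).
  Combine with x ≡ 15 (mod 17); new modulus lcm = 67184.
    Write x = 818 + 3952·t and substitute into x ≡ 15 (mod 17): 3952·t ≡ 15 − 818 = -803 (mod 17).
    Reduce coefficients mod 17: 8·t ≡ 13 (mod 17).
    The inverse of 8 mod 17 is 15 (since 8·15 = 120 = 7·17 + 1), so t ≡ 15·13 = 195 ≡ 8 (mod 17).
    Then x = 818 + 3952·8 = 32434, valid modulo lcm(3952, 17) = 67184: x ≡ 32434 (mod 67184).
  Combine with x ≡ 1 (mod 7); new modulus lcm = 470288.
    Write x = 32434 + 67184·t and substitute into x ≡ 1 (mod 7): 67184·t ≡ 1 − 32434 = -32433 (mod 7).
    Reduce coefficients mod 7: 5·t ≡ 5 (mod 7).
    The inverse of 5 mod 7 is 3 (since 5·3 = 15 = 2·7 + 1), so t ≡ 3·5 = 15 ≡ 1 (mod 7).
    Then x = 32434 + 67184·1 = 99618, valid modulo lcm(67184, 7) = 470288: x ≡ 99618 (mod 470288).
Verify against each original: 99618 mod 13 = 12, 99618 mod 19 = 1, 99618 mod 16 = 2, 99618 mod 17 = 15, 99618 mod 7 = 1.

x ≡ 99618 (mod 470288).


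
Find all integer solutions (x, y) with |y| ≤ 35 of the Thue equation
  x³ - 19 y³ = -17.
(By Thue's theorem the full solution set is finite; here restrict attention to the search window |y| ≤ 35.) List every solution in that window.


The equation is x³ - 19y³ = -17. For fixed y, x³ = 19·y³ − 17, so a solution requires the RHS to be a perfect cube.
Strategy: iterate y from -35 to 35, compute RHS = 19·y³ − 17, and check whether it is a (positive or negative) perfect cube.
Check small values of y:
  y = 0: RHS = -17 is not a perfect cube.
  y = 1: RHS = 2 is not a perfect cube.
  y = -1: RHS = -36 is not a perfect cube.
  y = 2: RHS = 135 is not a perfect cube.
  y = -2: RHS = -169 is not a perfect cube.
  y = 3: RHS = 496 is not a perfect cube.
  y = -3: RHS = -530 is not a perfect cube.
Continuing the search up to |y| = 35 finds no solutions either.
No (x, y) in the scanned range satisfies the equation.

No integer solutions with |y| ≤ 35.


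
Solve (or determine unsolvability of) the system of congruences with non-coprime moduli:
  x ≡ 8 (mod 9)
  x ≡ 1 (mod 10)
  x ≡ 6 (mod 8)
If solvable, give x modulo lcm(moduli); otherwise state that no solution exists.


Moduli 9, 10, 8 are not pairwise coprime, so CRT works modulo lcm(m_i) when all pairwise compatibility conditions hold.
Pairwise compatibility: gcd(m_i, m_j) must divide a_i - a_j for every pair.
Merge one congruence at a time:
  Start: x ≡ 8 (mod 9).
  Combine with x ≡ 1 (mod 10): gcd(9, 10) = 1; 1 - 8 = -7, which IS divisible by 1, so compatible.
    Write x = 8 + 9·t and substitute into x ≡ 1 (mod 10): 9·t ≡ 1 − 8 = -7 (mod 10).
    Reduce coefficients mod 10: 9·t ≡ 3 (mod 10).
    The inverse of 9 mod 10 is 9 (since 9·9 = 81 = 8·10 + 1), so t ≡ 9·3 = 27 ≡ 7 (mod 10).
    Then x = 8 + 9·7 = 71, valid modulo lcm(9, 10) = 90: x ≡ 71 (mod 90).
  Combine with x ≡ 6 (mod 8): gcd(90, 8) = 2, and 6 - 71 = -65 is NOT divisible by 2.
    ⇒ system is inconsistent (no integer solution).

No solution (the system is inconsistent).


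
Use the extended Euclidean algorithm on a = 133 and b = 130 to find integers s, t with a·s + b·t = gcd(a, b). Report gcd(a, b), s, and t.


Euclidean algorithm on (133, 130) — divide until remainder is 0:
  133 = 1 · 130 + 3
  130 = 43 · 3 + 1
  3 = 3 · 1 + 0
gcd(133, 130) = 1.
Track Bezout coefficients alongside the remainders: start with r₀ = 133 = a·1 + b·0 (s = 1, t = 0) and r₁ = 130 = a·0 + b·1 (s = 0, t = 1); each new remainder r_{k+1} = r_{k-1} − q_k·r_k inherits s_{k+1} = s_{k-1} − q_k·s_k, t_{k+1} = t_{k-1} − q_k·t_k, so r_k = a·s_k + b·t_k at every step:
  q = 1: r = 3, s = 1 − 1·0 = 1, t = 0 − 1·1 = -1  (check: 133·1 + 130·(-1) = 3)
  q = 43: r = 1, s = 0 − 43·1 = -43, t = 1 − 43·(-1) = 44  (check: 133·(-43) + 130·44 = 1)
The row with r = 1 (the gcd) gives the Bezout coefficients s = -43, t = 44.
Result: 133 · (-43) + 130 · (44) = 1.

gcd(133, 130) = 1; s = -43, t = 44 (check: 133·(-43) + 130·44 = 1).


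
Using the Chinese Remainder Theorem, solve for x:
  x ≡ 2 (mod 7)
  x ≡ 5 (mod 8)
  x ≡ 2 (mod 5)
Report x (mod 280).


Moduli 7, 8, 5 are pairwise coprime; by CRT there is a unique solution modulo M = 7 · 8 · 5 = 280.
Solve pairwise, accumulating the modulus:
  Start with x ≡ 2 (mod 7).
  Combine with x ≡ 5 (mod 8): since gcd(7, 8) = 1, we get a unique residue mod 56.
    Write x = 2 + 7·t and substitute into x ≡ 5 (mod 8): 7·t ≡ 5 − 2 = 3 (mod 8).
    The inverse of 7 mod 8 is 7 (since 7·7 = 49 = 6·8 + 1), so t ≡ 7·3 = 21 ≡ 5 (mod 8).
    Then x = 2 + 7·5 = 37, valid modulo lcm(7, 8) = 56: x ≡ 37 (mod 56).
  Combine with x ≡ 2 (mod 5): since gcd(56, 5) = 1, we get a unique residue mod 280.
    Write x = 37 + 56·t and substitute into x ≡ 2 (mod 5): 56·t ≡ 2 − 37 = -35 (mod 5).
    Reduce coefficients mod 5: 1·t ≡ 0 (mod 5).
    So t ≡ 0 (mod 5).
    Then x = 37 + 56·0 = 37, valid modulo lcm(56, 5) = 280: x ≡ 37 (mod 280).
Verify: 37 mod 7 = 2 ✓, 37 mod 8 = 5 ✓, 37 mod 5 = 2 ✓.

x ≡ 37 (mod 280).
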